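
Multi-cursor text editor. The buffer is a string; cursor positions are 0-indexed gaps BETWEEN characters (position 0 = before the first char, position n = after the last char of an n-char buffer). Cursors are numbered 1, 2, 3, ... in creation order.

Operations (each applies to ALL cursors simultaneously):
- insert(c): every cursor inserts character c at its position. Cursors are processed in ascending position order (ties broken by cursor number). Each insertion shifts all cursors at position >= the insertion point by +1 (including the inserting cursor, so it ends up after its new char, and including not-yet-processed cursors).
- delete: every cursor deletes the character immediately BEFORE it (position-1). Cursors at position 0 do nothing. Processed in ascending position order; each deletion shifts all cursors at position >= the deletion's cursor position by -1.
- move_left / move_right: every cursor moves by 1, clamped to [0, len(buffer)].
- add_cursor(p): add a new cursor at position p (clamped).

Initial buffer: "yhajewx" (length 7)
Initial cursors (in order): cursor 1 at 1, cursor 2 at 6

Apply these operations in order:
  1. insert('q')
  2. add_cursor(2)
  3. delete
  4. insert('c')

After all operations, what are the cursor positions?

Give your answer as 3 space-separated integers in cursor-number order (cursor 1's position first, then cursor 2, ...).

Answer: 2 8 2

Derivation:
After op 1 (insert('q')): buffer="yqhajewqx" (len 9), cursors c1@2 c2@8, authorship .1.....2.
After op 2 (add_cursor(2)): buffer="yqhajewqx" (len 9), cursors c1@2 c3@2 c2@8, authorship .1.....2.
After op 3 (delete): buffer="hajewx" (len 6), cursors c1@0 c3@0 c2@5, authorship ......
After op 4 (insert('c')): buffer="cchajewcx" (len 9), cursors c1@2 c3@2 c2@8, authorship 13.....2.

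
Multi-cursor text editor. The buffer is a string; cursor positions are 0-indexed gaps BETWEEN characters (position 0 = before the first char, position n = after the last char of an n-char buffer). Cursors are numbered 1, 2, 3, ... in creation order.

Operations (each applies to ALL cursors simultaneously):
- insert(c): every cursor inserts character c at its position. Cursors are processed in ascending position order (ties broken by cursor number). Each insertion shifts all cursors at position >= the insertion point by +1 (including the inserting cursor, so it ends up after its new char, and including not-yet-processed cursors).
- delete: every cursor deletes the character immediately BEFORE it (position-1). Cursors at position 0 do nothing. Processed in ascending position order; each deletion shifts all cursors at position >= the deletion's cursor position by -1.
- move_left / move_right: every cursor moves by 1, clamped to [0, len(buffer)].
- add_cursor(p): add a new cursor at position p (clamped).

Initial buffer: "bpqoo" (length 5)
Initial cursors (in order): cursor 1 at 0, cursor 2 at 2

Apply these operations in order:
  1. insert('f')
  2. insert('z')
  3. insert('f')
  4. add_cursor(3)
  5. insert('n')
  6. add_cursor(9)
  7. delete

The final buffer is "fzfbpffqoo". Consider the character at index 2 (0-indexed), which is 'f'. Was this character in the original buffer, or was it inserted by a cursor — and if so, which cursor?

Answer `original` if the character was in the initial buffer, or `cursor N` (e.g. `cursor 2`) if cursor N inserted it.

After op 1 (insert('f')): buffer="fbpfqoo" (len 7), cursors c1@1 c2@4, authorship 1..2...
After op 2 (insert('z')): buffer="fzbpfzqoo" (len 9), cursors c1@2 c2@6, authorship 11..22...
After op 3 (insert('f')): buffer="fzfbpfzfqoo" (len 11), cursors c1@3 c2@8, authorship 111..222...
After op 4 (add_cursor(3)): buffer="fzfbpfzfqoo" (len 11), cursors c1@3 c3@3 c2@8, authorship 111..222...
After op 5 (insert('n')): buffer="fzfnnbpfzfnqoo" (len 14), cursors c1@5 c3@5 c2@11, authorship 11113..2222...
After op 6 (add_cursor(9)): buffer="fzfnnbpfzfnqoo" (len 14), cursors c1@5 c3@5 c4@9 c2@11, authorship 11113..2222...
After op 7 (delete): buffer="fzfbpffqoo" (len 10), cursors c1@3 c3@3 c4@6 c2@7, authorship 111..22...
Authorship (.=original, N=cursor N): 1 1 1 . . 2 2 . . .
Index 2: author = 1

Answer: cursor 1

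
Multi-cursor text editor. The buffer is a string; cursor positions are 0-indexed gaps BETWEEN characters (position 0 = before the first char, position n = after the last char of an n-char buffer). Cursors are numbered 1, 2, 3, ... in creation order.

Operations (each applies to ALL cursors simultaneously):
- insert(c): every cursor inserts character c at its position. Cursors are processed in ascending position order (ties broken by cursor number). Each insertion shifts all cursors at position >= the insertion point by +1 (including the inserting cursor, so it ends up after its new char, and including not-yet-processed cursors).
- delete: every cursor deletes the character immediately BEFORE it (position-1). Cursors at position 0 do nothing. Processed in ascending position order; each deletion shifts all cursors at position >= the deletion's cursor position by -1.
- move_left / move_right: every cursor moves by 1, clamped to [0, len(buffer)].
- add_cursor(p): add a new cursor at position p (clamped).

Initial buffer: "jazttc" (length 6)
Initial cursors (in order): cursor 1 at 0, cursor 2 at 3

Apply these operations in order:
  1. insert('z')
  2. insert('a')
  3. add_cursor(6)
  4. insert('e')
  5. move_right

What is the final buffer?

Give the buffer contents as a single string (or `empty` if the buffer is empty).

Answer: zaejazzeaettc

Derivation:
After op 1 (insert('z')): buffer="zjazzttc" (len 8), cursors c1@1 c2@5, authorship 1...2...
After op 2 (insert('a')): buffer="zajazzattc" (len 10), cursors c1@2 c2@7, authorship 11...22...
After op 3 (add_cursor(6)): buffer="zajazzattc" (len 10), cursors c1@2 c3@6 c2@7, authorship 11...22...
After op 4 (insert('e')): buffer="zaejazzeaettc" (len 13), cursors c1@3 c3@8 c2@10, authorship 111...2322...
After op 5 (move_right): buffer="zaejazzeaettc" (len 13), cursors c1@4 c3@9 c2@11, authorship 111...2322...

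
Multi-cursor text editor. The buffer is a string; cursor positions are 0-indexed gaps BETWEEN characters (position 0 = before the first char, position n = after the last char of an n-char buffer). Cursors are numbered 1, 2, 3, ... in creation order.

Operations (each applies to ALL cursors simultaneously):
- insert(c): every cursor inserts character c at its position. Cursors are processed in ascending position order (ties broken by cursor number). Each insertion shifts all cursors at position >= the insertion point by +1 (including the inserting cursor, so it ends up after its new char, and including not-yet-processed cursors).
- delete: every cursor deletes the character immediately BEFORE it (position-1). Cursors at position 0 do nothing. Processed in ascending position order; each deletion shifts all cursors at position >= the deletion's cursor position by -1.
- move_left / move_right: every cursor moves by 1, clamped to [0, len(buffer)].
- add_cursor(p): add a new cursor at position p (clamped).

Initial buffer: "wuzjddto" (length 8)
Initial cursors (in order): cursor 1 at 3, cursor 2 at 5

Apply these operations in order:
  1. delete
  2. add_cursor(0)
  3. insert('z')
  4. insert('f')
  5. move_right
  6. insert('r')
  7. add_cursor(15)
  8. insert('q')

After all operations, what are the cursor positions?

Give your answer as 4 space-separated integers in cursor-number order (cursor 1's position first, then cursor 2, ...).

After op 1 (delete): buffer="wujdto" (len 6), cursors c1@2 c2@3, authorship ......
After op 2 (add_cursor(0)): buffer="wujdto" (len 6), cursors c3@0 c1@2 c2@3, authorship ......
After op 3 (insert('z')): buffer="zwuzjzdto" (len 9), cursors c3@1 c1@4 c2@6, authorship 3..1.2...
After op 4 (insert('f')): buffer="zfwuzfjzfdto" (len 12), cursors c3@2 c1@6 c2@9, authorship 33..11.22...
After op 5 (move_right): buffer="zfwuzfjzfdto" (len 12), cursors c3@3 c1@7 c2@10, authorship 33..11.22...
After op 6 (insert('r')): buffer="zfwruzfjrzfdrto" (len 15), cursors c3@4 c1@9 c2@13, authorship 33.3.11.122.2..
After op 7 (add_cursor(15)): buffer="zfwruzfjrzfdrto" (len 15), cursors c3@4 c1@9 c2@13 c4@15, authorship 33.3.11.122.2..
After op 8 (insert('q')): buffer="zfwrquzfjrqzfdrqtoq" (len 19), cursors c3@5 c1@11 c2@16 c4@19, authorship 33.33.11.1122.22..4

Answer: 11 16 5 19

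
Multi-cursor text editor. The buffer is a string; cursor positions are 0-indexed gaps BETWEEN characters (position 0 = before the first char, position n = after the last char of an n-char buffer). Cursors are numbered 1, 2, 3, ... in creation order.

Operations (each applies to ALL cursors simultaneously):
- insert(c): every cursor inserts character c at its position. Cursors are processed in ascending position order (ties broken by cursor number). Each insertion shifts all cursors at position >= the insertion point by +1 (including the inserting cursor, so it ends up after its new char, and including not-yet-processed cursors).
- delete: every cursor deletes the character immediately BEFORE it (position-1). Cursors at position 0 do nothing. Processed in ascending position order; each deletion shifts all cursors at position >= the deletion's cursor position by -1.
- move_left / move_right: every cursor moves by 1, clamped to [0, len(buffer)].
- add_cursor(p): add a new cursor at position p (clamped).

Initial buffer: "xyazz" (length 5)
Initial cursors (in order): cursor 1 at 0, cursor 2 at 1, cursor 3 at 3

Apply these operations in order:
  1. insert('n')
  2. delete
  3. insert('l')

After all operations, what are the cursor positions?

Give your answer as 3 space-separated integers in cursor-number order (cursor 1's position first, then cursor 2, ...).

Answer: 1 3 6

Derivation:
After op 1 (insert('n')): buffer="nxnyanzz" (len 8), cursors c1@1 c2@3 c3@6, authorship 1.2..3..
After op 2 (delete): buffer="xyazz" (len 5), cursors c1@0 c2@1 c3@3, authorship .....
After op 3 (insert('l')): buffer="lxlyalzz" (len 8), cursors c1@1 c2@3 c3@6, authorship 1.2..3..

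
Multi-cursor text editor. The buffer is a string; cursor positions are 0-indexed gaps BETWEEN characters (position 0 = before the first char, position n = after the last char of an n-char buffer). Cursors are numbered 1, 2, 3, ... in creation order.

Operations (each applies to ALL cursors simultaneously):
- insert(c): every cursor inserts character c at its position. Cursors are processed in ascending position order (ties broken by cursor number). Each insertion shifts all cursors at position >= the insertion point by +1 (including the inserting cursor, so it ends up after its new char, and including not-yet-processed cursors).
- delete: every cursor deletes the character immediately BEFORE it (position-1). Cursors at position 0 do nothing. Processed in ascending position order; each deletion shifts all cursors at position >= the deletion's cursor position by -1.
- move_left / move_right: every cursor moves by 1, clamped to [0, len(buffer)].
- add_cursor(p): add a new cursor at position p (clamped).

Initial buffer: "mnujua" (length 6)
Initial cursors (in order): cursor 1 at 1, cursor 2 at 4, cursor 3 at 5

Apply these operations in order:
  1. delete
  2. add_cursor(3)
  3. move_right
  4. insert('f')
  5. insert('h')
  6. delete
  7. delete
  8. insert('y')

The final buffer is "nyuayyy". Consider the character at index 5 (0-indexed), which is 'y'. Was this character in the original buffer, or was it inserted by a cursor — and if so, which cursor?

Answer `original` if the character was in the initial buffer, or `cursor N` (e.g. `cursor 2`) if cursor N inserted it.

Answer: cursor 3

Derivation:
After op 1 (delete): buffer="nua" (len 3), cursors c1@0 c2@2 c3@2, authorship ...
After op 2 (add_cursor(3)): buffer="nua" (len 3), cursors c1@0 c2@2 c3@2 c4@3, authorship ...
After op 3 (move_right): buffer="nua" (len 3), cursors c1@1 c2@3 c3@3 c4@3, authorship ...
After op 4 (insert('f')): buffer="nfuafff" (len 7), cursors c1@2 c2@7 c3@7 c4@7, authorship .1..234
After op 5 (insert('h')): buffer="nfhuafffhhh" (len 11), cursors c1@3 c2@11 c3@11 c4@11, authorship .11..234234
After op 6 (delete): buffer="nfuafff" (len 7), cursors c1@2 c2@7 c3@7 c4@7, authorship .1..234
After op 7 (delete): buffer="nua" (len 3), cursors c1@1 c2@3 c3@3 c4@3, authorship ...
After op 8 (insert('y')): buffer="nyuayyy" (len 7), cursors c1@2 c2@7 c3@7 c4@7, authorship .1..234
Authorship (.=original, N=cursor N): . 1 . . 2 3 4
Index 5: author = 3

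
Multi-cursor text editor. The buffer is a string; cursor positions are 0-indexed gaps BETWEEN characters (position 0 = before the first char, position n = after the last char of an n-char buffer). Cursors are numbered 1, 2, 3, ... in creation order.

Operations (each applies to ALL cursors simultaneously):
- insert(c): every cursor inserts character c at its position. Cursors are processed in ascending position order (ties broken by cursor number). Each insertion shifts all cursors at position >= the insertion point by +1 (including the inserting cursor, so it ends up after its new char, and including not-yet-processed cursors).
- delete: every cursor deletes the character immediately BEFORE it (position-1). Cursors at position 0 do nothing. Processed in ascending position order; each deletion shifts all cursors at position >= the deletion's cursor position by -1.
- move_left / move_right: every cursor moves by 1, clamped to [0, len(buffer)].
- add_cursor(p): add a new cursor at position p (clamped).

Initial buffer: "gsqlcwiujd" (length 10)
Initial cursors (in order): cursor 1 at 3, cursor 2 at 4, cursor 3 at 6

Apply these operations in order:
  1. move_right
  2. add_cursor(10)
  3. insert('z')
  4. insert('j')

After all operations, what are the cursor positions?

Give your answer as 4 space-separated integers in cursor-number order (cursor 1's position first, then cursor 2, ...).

Answer: 6 9 13 18

Derivation:
After op 1 (move_right): buffer="gsqlcwiujd" (len 10), cursors c1@4 c2@5 c3@7, authorship ..........
After op 2 (add_cursor(10)): buffer="gsqlcwiujd" (len 10), cursors c1@4 c2@5 c3@7 c4@10, authorship ..........
After op 3 (insert('z')): buffer="gsqlzczwizujdz" (len 14), cursors c1@5 c2@7 c3@10 c4@14, authorship ....1.2..3...4
After op 4 (insert('j')): buffer="gsqlzjczjwizjujdzj" (len 18), cursors c1@6 c2@9 c3@13 c4@18, authorship ....11.22..33...44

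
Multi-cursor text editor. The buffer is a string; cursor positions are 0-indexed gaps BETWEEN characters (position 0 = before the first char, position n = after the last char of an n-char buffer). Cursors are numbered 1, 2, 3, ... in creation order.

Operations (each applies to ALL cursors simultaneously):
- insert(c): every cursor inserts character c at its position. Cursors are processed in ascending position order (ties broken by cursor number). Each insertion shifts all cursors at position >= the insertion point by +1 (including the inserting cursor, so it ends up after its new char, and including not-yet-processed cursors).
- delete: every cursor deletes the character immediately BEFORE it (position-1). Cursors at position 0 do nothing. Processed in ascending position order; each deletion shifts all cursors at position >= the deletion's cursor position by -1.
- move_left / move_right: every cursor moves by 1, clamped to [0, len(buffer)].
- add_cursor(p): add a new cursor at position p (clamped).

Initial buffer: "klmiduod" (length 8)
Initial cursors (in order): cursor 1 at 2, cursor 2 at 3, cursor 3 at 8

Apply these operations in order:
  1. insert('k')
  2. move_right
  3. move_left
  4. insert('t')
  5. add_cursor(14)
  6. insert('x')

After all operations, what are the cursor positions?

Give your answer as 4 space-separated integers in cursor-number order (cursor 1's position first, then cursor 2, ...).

Answer: 5 9 16 18

Derivation:
After op 1 (insert('k')): buffer="klkmkiduodk" (len 11), cursors c1@3 c2@5 c3@11, authorship ..1.2.....3
After op 2 (move_right): buffer="klkmkiduodk" (len 11), cursors c1@4 c2@6 c3@11, authorship ..1.2.....3
After op 3 (move_left): buffer="klkmkiduodk" (len 11), cursors c1@3 c2@5 c3@10, authorship ..1.2.....3
After op 4 (insert('t')): buffer="klktmktiduodtk" (len 14), cursors c1@4 c2@7 c3@13, authorship ..11.22.....33
After op 5 (add_cursor(14)): buffer="klktmktiduodtk" (len 14), cursors c1@4 c2@7 c3@13 c4@14, authorship ..11.22.....33
After op 6 (insert('x')): buffer="klktxmktxiduodtxkx" (len 18), cursors c1@5 c2@9 c3@16 c4@18, authorship ..111.222.....3334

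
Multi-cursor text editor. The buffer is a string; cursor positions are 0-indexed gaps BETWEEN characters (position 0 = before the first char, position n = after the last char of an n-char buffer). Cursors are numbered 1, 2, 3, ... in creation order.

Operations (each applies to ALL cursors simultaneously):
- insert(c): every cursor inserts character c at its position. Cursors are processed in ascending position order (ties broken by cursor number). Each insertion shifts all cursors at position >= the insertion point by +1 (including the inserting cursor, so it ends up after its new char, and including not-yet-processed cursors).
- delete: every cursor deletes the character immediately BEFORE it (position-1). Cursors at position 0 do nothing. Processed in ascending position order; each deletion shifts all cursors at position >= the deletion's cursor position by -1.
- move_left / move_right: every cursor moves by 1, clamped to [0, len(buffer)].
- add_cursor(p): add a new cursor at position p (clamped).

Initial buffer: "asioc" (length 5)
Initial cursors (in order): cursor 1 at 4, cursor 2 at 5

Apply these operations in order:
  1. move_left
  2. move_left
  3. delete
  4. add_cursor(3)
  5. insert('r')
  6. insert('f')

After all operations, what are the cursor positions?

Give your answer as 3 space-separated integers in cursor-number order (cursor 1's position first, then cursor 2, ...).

After op 1 (move_left): buffer="asioc" (len 5), cursors c1@3 c2@4, authorship .....
After op 2 (move_left): buffer="asioc" (len 5), cursors c1@2 c2@3, authorship .....
After op 3 (delete): buffer="aoc" (len 3), cursors c1@1 c2@1, authorship ...
After op 4 (add_cursor(3)): buffer="aoc" (len 3), cursors c1@1 c2@1 c3@3, authorship ...
After op 5 (insert('r')): buffer="arrocr" (len 6), cursors c1@3 c2@3 c3@6, authorship .12..3
After op 6 (insert('f')): buffer="arrffocrf" (len 9), cursors c1@5 c2@5 c3@9, authorship .1212..33

Answer: 5 5 9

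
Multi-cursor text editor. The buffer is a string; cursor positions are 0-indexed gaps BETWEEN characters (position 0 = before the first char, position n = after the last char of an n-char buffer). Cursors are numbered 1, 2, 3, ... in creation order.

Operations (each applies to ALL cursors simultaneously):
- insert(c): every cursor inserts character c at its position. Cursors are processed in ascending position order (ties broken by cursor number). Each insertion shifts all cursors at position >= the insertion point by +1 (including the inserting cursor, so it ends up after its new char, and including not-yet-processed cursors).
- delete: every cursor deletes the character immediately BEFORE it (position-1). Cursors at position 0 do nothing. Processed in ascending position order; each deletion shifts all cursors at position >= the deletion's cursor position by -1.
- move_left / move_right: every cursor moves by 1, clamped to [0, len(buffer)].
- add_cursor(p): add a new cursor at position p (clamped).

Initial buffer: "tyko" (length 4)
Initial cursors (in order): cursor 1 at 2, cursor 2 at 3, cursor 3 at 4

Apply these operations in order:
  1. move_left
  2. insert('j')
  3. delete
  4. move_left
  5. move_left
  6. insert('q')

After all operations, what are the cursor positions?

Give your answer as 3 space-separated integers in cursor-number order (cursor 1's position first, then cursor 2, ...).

Answer: 2 2 4

Derivation:
After op 1 (move_left): buffer="tyko" (len 4), cursors c1@1 c2@2 c3@3, authorship ....
After op 2 (insert('j')): buffer="tjyjkjo" (len 7), cursors c1@2 c2@4 c3@6, authorship .1.2.3.
After op 3 (delete): buffer="tyko" (len 4), cursors c1@1 c2@2 c3@3, authorship ....
After op 4 (move_left): buffer="tyko" (len 4), cursors c1@0 c2@1 c3@2, authorship ....
After op 5 (move_left): buffer="tyko" (len 4), cursors c1@0 c2@0 c3@1, authorship ....
After op 6 (insert('q')): buffer="qqtqyko" (len 7), cursors c1@2 c2@2 c3@4, authorship 12.3...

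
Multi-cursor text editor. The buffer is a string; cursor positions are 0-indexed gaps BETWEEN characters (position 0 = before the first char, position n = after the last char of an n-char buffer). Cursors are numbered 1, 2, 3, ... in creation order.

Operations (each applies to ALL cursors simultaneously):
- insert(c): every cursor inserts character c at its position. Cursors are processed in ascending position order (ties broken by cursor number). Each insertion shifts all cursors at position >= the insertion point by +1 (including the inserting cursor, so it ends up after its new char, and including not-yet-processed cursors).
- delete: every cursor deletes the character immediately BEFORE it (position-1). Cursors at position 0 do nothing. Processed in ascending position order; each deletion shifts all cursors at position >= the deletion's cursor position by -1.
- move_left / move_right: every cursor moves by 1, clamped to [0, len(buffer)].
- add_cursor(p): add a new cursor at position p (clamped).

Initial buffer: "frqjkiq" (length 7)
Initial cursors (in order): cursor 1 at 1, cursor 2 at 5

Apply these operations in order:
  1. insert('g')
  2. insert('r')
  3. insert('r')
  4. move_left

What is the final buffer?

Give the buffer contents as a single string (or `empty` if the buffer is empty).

Answer: fgrrrqjkgrriq

Derivation:
After op 1 (insert('g')): buffer="fgrqjkgiq" (len 9), cursors c1@2 c2@7, authorship .1....2..
After op 2 (insert('r')): buffer="fgrrqjkgriq" (len 11), cursors c1@3 c2@9, authorship .11....22..
After op 3 (insert('r')): buffer="fgrrrqjkgrriq" (len 13), cursors c1@4 c2@11, authorship .111....222..
After op 4 (move_left): buffer="fgrrrqjkgrriq" (len 13), cursors c1@3 c2@10, authorship .111....222..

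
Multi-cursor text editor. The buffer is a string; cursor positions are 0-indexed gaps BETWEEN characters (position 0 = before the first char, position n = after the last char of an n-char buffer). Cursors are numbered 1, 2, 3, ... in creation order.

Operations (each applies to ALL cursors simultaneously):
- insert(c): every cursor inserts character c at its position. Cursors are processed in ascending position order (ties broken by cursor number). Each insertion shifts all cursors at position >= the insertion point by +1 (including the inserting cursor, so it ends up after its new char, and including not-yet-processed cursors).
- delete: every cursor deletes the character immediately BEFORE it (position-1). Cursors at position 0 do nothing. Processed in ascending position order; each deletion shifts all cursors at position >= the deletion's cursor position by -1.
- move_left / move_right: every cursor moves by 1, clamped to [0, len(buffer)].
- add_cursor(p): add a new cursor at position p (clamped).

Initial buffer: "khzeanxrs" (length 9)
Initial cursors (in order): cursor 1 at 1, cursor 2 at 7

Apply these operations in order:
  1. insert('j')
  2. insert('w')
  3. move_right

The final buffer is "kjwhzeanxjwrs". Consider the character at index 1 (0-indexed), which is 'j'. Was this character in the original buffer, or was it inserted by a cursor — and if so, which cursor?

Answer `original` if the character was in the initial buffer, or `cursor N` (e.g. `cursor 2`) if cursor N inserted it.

After op 1 (insert('j')): buffer="kjhzeanxjrs" (len 11), cursors c1@2 c2@9, authorship .1......2..
After op 2 (insert('w')): buffer="kjwhzeanxjwrs" (len 13), cursors c1@3 c2@11, authorship .11......22..
After op 3 (move_right): buffer="kjwhzeanxjwrs" (len 13), cursors c1@4 c2@12, authorship .11......22..
Authorship (.=original, N=cursor N): . 1 1 . . . . . . 2 2 . .
Index 1: author = 1

Answer: cursor 1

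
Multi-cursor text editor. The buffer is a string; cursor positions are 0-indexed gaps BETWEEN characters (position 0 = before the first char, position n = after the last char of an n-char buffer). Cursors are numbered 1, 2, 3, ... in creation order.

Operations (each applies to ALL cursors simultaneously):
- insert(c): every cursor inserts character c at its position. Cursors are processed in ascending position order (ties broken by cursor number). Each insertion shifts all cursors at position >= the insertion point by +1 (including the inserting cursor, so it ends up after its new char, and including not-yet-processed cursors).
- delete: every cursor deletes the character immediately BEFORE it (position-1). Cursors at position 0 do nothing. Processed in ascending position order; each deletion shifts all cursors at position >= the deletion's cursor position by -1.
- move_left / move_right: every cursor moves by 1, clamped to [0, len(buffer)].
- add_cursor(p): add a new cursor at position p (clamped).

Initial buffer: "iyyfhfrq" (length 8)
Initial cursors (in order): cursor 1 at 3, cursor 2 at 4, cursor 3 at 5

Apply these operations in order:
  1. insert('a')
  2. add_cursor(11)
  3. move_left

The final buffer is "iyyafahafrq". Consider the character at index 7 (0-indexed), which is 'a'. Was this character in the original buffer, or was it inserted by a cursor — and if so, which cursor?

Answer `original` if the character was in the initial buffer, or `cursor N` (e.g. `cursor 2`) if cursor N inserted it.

Answer: cursor 3

Derivation:
After op 1 (insert('a')): buffer="iyyafahafrq" (len 11), cursors c1@4 c2@6 c3@8, authorship ...1.2.3...
After op 2 (add_cursor(11)): buffer="iyyafahafrq" (len 11), cursors c1@4 c2@6 c3@8 c4@11, authorship ...1.2.3...
After op 3 (move_left): buffer="iyyafahafrq" (len 11), cursors c1@3 c2@5 c3@7 c4@10, authorship ...1.2.3...
Authorship (.=original, N=cursor N): . . . 1 . 2 . 3 . . .
Index 7: author = 3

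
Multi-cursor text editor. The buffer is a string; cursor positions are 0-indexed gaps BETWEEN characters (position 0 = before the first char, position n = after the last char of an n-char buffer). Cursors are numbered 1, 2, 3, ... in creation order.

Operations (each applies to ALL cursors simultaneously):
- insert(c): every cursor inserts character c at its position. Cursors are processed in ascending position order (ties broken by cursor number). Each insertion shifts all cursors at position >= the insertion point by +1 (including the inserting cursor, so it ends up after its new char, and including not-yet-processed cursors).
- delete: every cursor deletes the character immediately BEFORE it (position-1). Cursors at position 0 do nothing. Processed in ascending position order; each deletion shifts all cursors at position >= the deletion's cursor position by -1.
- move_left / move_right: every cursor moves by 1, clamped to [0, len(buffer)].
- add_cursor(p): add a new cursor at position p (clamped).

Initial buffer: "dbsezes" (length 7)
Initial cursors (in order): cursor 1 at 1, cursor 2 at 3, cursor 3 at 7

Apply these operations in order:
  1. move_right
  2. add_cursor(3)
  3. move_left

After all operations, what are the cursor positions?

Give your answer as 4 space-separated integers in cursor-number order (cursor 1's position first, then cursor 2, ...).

Answer: 1 3 6 2

Derivation:
After op 1 (move_right): buffer="dbsezes" (len 7), cursors c1@2 c2@4 c3@7, authorship .......
After op 2 (add_cursor(3)): buffer="dbsezes" (len 7), cursors c1@2 c4@3 c2@4 c3@7, authorship .......
After op 3 (move_left): buffer="dbsezes" (len 7), cursors c1@1 c4@2 c2@3 c3@6, authorship .......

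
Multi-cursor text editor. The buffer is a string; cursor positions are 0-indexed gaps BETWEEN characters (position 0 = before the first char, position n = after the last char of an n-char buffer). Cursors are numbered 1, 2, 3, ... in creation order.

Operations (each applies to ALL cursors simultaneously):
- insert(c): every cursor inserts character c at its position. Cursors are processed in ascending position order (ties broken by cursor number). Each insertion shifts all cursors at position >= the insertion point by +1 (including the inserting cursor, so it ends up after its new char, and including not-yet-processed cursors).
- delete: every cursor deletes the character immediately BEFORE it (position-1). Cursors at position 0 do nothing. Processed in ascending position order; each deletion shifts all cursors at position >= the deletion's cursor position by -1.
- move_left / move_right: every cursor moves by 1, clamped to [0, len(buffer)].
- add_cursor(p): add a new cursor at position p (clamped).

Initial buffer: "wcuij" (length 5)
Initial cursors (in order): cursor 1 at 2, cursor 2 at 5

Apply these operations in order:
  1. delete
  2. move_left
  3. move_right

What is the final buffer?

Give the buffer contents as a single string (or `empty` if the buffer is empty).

Answer: wui

Derivation:
After op 1 (delete): buffer="wui" (len 3), cursors c1@1 c2@3, authorship ...
After op 2 (move_left): buffer="wui" (len 3), cursors c1@0 c2@2, authorship ...
After op 3 (move_right): buffer="wui" (len 3), cursors c1@1 c2@3, authorship ...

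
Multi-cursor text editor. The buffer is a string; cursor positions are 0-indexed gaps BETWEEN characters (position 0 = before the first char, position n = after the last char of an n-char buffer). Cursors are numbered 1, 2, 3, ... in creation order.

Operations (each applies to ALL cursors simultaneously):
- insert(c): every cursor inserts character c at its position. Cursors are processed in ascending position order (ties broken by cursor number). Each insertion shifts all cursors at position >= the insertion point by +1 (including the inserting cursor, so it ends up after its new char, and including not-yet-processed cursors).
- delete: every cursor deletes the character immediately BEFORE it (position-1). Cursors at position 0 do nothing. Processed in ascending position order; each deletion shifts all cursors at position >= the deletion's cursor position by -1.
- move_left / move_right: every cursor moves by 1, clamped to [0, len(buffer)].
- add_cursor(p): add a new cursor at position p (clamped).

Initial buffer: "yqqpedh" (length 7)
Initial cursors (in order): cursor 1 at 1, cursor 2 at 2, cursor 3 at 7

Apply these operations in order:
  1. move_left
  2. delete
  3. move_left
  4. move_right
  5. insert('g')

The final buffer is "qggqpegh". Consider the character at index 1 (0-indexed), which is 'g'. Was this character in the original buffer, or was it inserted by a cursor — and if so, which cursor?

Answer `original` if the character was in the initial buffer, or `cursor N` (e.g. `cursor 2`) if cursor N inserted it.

Answer: cursor 1

Derivation:
After op 1 (move_left): buffer="yqqpedh" (len 7), cursors c1@0 c2@1 c3@6, authorship .......
After op 2 (delete): buffer="qqpeh" (len 5), cursors c1@0 c2@0 c3@4, authorship .....
After op 3 (move_left): buffer="qqpeh" (len 5), cursors c1@0 c2@0 c3@3, authorship .....
After op 4 (move_right): buffer="qqpeh" (len 5), cursors c1@1 c2@1 c3@4, authorship .....
After op 5 (insert('g')): buffer="qggqpegh" (len 8), cursors c1@3 c2@3 c3@7, authorship .12...3.
Authorship (.=original, N=cursor N): . 1 2 . . . 3 .
Index 1: author = 1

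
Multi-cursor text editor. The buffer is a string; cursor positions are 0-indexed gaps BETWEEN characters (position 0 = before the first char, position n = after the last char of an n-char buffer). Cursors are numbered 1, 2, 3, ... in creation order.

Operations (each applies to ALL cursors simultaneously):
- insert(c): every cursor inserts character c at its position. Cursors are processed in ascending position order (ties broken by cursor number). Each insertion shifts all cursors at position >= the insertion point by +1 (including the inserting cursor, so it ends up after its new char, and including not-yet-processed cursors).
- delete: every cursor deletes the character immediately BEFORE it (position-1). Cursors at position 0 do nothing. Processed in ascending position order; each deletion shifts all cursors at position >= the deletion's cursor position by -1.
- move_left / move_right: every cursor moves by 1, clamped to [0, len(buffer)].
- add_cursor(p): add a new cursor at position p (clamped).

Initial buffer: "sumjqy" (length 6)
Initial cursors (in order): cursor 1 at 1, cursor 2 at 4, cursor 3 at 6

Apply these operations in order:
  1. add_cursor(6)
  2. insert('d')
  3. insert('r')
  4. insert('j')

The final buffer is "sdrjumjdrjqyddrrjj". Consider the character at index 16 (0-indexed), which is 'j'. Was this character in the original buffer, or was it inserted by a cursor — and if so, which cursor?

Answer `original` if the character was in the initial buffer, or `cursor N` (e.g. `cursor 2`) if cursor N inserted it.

After op 1 (add_cursor(6)): buffer="sumjqy" (len 6), cursors c1@1 c2@4 c3@6 c4@6, authorship ......
After op 2 (insert('d')): buffer="sdumjdqydd" (len 10), cursors c1@2 c2@6 c3@10 c4@10, authorship .1...2..34
After op 3 (insert('r')): buffer="sdrumjdrqyddrr" (len 14), cursors c1@3 c2@8 c3@14 c4@14, authorship .11...22..3434
After op 4 (insert('j')): buffer="sdrjumjdrjqyddrrjj" (len 18), cursors c1@4 c2@10 c3@18 c4@18, authorship .111...222..343434
Authorship (.=original, N=cursor N): . 1 1 1 . . . 2 2 2 . . 3 4 3 4 3 4
Index 16: author = 3

Answer: cursor 3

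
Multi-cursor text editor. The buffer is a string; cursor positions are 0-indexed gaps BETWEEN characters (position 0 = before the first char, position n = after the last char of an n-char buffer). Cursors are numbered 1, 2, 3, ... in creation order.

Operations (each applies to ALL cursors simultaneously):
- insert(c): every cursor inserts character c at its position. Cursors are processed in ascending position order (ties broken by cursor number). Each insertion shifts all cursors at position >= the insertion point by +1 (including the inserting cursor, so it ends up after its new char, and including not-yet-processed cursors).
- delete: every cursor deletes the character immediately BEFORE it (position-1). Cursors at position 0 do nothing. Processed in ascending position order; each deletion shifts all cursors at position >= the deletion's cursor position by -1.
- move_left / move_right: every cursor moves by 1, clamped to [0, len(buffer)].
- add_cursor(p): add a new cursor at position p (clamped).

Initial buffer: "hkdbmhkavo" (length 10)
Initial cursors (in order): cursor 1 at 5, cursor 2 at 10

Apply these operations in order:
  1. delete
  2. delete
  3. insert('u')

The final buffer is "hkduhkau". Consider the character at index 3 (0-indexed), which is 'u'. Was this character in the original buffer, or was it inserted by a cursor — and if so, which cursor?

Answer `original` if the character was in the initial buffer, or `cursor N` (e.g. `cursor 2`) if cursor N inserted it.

After op 1 (delete): buffer="hkdbhkav" (len 8), cursors c1@4 c2@8, authorship ........
After op 2 (delete): buffer="hkdhka" (len 6), cursors c1@3 c2@6, authorship ......
After op 3 (insert('u')): buffer="hkduhkau" (len 8), cursors c1@4 c2@8, authorship ...1...2
Authorship (.=original, N=cursor N): . . . 1 . . . 2
Index 3: author = 1

Answer: cursor 1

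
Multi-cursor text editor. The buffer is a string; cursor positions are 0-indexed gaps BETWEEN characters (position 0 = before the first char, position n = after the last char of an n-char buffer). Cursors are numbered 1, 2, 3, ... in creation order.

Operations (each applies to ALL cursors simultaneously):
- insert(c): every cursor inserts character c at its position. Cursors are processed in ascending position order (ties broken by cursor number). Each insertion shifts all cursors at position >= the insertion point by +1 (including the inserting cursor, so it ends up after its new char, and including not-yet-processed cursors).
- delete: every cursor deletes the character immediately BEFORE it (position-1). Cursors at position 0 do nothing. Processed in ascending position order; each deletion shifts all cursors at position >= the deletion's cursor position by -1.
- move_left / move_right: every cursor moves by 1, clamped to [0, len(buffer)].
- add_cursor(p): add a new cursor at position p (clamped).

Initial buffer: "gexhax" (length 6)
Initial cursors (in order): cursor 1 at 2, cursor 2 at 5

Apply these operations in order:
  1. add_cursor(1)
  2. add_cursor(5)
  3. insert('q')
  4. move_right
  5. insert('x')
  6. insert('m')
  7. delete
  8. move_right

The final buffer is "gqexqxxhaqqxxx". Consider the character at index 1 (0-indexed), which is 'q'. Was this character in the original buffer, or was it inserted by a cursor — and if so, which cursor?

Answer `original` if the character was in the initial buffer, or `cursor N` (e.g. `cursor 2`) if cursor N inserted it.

After op 1 (add_cursor(1)): buffer="gexhax" (len 6), cursors c3@1 c1@2 c2@5, authorship ......
After op 2 (add_cursor(5)): buffer="gexhax" (len 6), cursors c3@1 c1@2 c2@5 c4@5, authorship ......
After op 3 (insert('q')): buffer="gqeqxhaqqx" (len 10), cursors c3@2 c1@4 c2@9 c4@9, authorship .3.1...24.
After op 4 (move_right): buffer="gqeqxhaqqx" (len 10), cursors c3@3 c1@5 c2@10 c4@10, authorship .3.1...24.
After op 5 (insert('x')): buffer="gqexqxxhaqqxxx" (len 14), cursors c3@4 c1@7 c2@14 c4@14, authorship .3.31.1..24.24
After op 6 (insert('m')): buffer="gqexmqxxmhaqqxxxmm" (len 18), cursors c3@5 c1@9 c2@18 c4@18, authorship .3.331.11..24.2424
After op 7 (delete): buffer="gqexqxxhaqqxxx" (len 14), cursors c3@4 c1@7 c2@14 c4@14, authorship .3.31.1..24.24
After op 8 (move_right): buffer="gqexqxxhaqqxxx" (len 14), cursors c3@5 c1@8 c2@14 c4@14, authorship .3.31.1..24.24
Authorship (.=original, N=cursor N): . 3 . 3 1 . 1 . . 2 4 . 2 4
Index 1: author = 3

Answer: cursor 3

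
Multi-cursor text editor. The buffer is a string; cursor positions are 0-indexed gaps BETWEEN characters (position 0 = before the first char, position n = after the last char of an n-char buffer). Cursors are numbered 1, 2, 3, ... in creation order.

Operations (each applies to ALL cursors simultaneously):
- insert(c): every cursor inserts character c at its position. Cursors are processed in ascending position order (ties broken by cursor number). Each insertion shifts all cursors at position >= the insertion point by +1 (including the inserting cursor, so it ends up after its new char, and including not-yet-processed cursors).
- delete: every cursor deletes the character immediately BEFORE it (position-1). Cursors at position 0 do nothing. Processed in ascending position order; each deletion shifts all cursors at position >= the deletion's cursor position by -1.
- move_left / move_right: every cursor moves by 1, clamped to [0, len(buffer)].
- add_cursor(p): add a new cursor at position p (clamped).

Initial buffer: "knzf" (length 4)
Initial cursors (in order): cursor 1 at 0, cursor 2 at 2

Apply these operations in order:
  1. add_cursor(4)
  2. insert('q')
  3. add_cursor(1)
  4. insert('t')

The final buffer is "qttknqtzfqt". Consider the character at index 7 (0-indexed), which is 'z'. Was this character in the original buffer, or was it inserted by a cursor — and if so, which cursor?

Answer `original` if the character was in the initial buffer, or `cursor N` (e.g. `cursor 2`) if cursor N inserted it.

Answer: original

Derivation:
After op 1 (add_cursor(4)): buffer="knzf" (len 4), cursors c1@0 c2@2 c3@4, authorship ....
After op 2 (insert('q')): buffer="qknqzfq" (len 7), cursors c1@1 c2@4 c3@7, authorship 1..2..3
After op 3 (add_cursor(1)): buffer="qknqzfq" (len 7), cursors c1@1 c4@1 c2@4 c3@7, authorship 1..2..3
After op 4 (insert('t')): buffer="qttknqtzfqt" (len 11), cursors c1@3 c4@3 c2@7 c3@11, authorship 114..22..33
Authorship (.=original, N=cursor N): 1 1 4 . . 2 2 . . 3 3
Index 7: author = original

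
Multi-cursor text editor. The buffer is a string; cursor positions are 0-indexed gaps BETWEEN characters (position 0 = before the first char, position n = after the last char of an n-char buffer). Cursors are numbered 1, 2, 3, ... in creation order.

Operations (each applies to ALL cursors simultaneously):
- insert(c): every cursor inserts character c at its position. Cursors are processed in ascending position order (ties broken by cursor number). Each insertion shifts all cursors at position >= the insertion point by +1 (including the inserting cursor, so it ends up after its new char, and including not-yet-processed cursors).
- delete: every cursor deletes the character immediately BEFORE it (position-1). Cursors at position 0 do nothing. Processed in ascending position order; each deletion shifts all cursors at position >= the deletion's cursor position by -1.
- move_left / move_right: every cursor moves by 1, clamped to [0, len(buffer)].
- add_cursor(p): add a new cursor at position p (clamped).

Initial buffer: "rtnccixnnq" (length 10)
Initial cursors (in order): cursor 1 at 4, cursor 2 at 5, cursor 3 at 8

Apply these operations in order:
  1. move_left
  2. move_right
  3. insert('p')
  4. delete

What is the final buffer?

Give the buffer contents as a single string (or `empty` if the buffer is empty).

After op 1 (move_left): buffer="rtnccixnnq" (len 10), cursors c1@3 c2@4 c3@7, authorship ..........
After op 2 (move_right): buffer="rtnccixnnq" (len 10), cursors c1@4 c2@5 c3@8, authorship ..........
After op 3 (insert('p')): buffer="rtncpcpixnpnq" (len 13), cursors c1@5 c2@7 c3@11, authorship ....1.2...3..
After op 4 (delete): buffer="rtnccixnnq" (len 10), cursors c1@4 c2@5 c3@8, authorship ..........

Answer: rtnccixnnq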